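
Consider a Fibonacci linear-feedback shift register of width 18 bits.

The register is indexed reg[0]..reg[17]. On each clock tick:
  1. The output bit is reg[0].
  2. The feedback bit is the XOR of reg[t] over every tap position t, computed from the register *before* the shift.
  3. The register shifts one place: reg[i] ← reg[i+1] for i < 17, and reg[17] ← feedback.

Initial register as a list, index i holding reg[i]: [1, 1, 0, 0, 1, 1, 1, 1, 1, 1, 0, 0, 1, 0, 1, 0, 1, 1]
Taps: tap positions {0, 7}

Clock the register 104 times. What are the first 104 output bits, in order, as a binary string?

tick  register→output (feedback)
  0  110011111100101011→1 (0)
  1  100111111001010110→1 (0)
  2  001111110010101100→0 (1)
  3  011111100101011001→0 (0)
  4  111111001010110010→1 (1)
  5  111110010101100101→1 (0)
  6  111100101011001010→1 (1)
  7  111001010110010101→1 (0)
  8  110010101100101010→1 (1)
  9  100101011001010101→1 (0)
 10  001010110010101010→0 (1)
 11  010101100101010101→0 (0)
 12  101011001010101010→1 (1)
 13  010110010101010101→0 (1)
 14  101100101010101011→1 (1)
 15  011001010101010111→0 (1)
 16  110010101010101111→1 (1)
 17  100101010101011111→1 (0)
 18  001010101010111110→0 (0)
 19  010101010101111100→0 (1)
 20  101010101011111001→1 (1)
 21  010101010111110011→0 (1)
 22  101010101111100111→1 (1)
 23  010101011111001111→0 (1)
 24  101010111110011111→1 (0)
 25  010101111100111110→0 (1)
 26  101011111001111101→1 (0)
 27  010111110011111010→0 (1)
 28  101111100111110101→1 (1)
 29  011111001111101011→0 (0)
 30  111110011111010110→1 (0)
 31  111100111110101100→1 (0)
 32  111001111101011000→1 (0)
 33  110011111010110000→1 (0)
 34  100111110101100000→1 (0)
 35  001111101011000000→0 (0)
 36  011111010110000000→0 (1)
 37  111110101100000001→1 (1)
 38  111101011000000011→1 (0)
 39  111010110000000110→1 (0)
 40  110101100000001100→1 (1)
 41  101011000000011001→1 (1)
 42  010110000000110011→0 (0)
 43  101100000001100110→1 (1)
 44  011000000011001101→0 (0)
 45  110000000110011010→1 (1)
 46  100000001100110101→1 (1)
 47  000000011001101011→0 (1)
 48  000000110011010111→0 (1)
 49  000001100110101111→0 (0)
 50  000011001101011110→0 (0)
 51  000110011010111100→0 (1)
 52  001100110101111001→0 (1)
 53  011001101011110011→0 (0)
 54  110011010111100110→1 (0)
 55  100110101111001100→1 (1)
 56  001101011110011001→0 (1)
 57  011010111100110011→0 (1)
 58  110101111001100111→1 (0)
 59  101011110011001110→1 (0)
 60  010111100110011100→0 (0)
 61  101111001100111000→1 (1)
 62  011110011001110001→0 (1)
 63  111100110011100011→1 (0)
 64  111001100111000110→1 (1)
 65  110011001110001101→1 (1)
 66  100110011100011011→1 (0)
 67  001100111000110110→0 (1)
 68  011001110001101101→0 (1)
 69  110011100011011011→1 (1)
 70  100111000110110111→1 (1)
 71  001110001101101111→0 (0)
 72  011100011011011110→0 (1)
 73  111000110110111101→1 (0)
 74  110001101101111010→1 (1)
 75  100011011011110101→1 (0)
 76  000110110111101010→0 (1)
 77  001101101111010101→0 (0)
 78  011011011110101010→0 (1)
 79  110110111101010101→1 (0)
 80  101101111010101010→1 (0)
 81  011011110101010100→0 (1)
 82  110111101010101001→1 (1)
 83  101111010101010011→1 (0)
 84  011110101010100110→0 (0)
 85  111101010101001100→1 (0)
 86  111010101010011000→1 (1)
 87  110101010100110001→1 (0)
 88  101010101001100010→1 (1)
 89  010101010011000101→0 (1)
 90  101010100110001011→1 (1)
 91  010101001100010111→0 (0)
 92  101010011000101110→1 (0)
 93  010100110001011100→0 (1)
 94  101001100010111001→1 (1)
 95  010011000101110011→0 (0)
 96  100110001011100110→1 (1)
 97  001100010111001101→0 (1)
 98  011000101110011011→0 (0)
 99  110001011100110110→1 (0)
100  100010111001101100→1 (0)
101  000101110011011000→0 (1)
102  001011100110110001→0 (0)
103  010111001101100010→0 (0)

11001111110010101100101010101011111001111101011000000011001101011110011001110001101101111010101010011000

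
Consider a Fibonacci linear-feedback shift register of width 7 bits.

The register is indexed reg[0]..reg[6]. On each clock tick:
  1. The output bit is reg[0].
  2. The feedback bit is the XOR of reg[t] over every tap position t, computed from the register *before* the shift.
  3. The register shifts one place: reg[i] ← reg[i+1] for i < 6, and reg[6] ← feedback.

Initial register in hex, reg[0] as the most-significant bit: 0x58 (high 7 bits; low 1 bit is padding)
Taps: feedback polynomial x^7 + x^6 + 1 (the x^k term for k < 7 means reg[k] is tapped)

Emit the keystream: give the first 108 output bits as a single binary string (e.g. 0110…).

010110001101111011010110110010010001110000101111100101011100110100010011110001010000110000010000001111111010

tick  register→output (feedback)
  0  0101100→0 (0)
  1  1011000→1 (1)
  2  0110001→0 (1)
  3  1100011→1 (0)
  4  1000110→1 (1)
  5  0001101→0 (1)
  6  0011011→0 (1)
  7  0110111→0 (1)
  8  1101111→1 (0)
  9  1011110→1 (1)
 10  0111101→0 (1)
 11  1111011→1 (0)
 12  1110110→1 (1)
 13  1101101→1 (0)
 14  1011010→1 (1)
 15  0110101→0 (1)
 16  1101011→1 (0)
 17  1010110→1 (1)
 18  0101101→0 (1)
 19  1011011→1 (0)
 20  0110110→0 (0)
 21  1101100→1 (1)
 22  1011001→1 (0)
 23  0110010→0 (0)
 24  1100100→1 (1)
 25  1001001→1 (0)
 26  0010010→0 (0)
 27  0100100→0 (0)
 28  1001000→1 (1)
 29  0010001→0 (1)
 30  0100011→0 (1)
 31  1000111→1 (0)
 32  0001110→0 (0)
 33  0011100→0 (0)
 34  0111000→0 (0)
 35  1110000→1 (1)
 36  1100001→1 (0)
 37  1000010→1 (1)
 38  0000101→0 (1)
 39  0001011→0 (1)
 40  0010111→0 (1)
 41  0101111→0 (1)
 42  1011111→1 (0)
 43  0111110→0 (0)
 44  1111100→1 (1)
 45  1111001→1 (0)
 46  1110010→1 (1)
 47  1100101→1 (0)
 48  1001010→1 (1)
 49  0010101→0 (1)
 50  0101011→0 (1)
 51  1010111→1 (0)
 52  0101110→0 (0)
 53  1011100→1 (1)
 54  0111001→0 (1)
 55  1110011→1 (0)
 56  1100110→1 (1)
 57  1001101→1 (0)
 58  0011010→0 (0)
 59  0110100→0 (0)
 60  1101000→1 (1)
 61  1010001→1 (0)
 62  0100010→0 (0)
 63  1000100→1 (1)
 64  0001001→0 (1)
 65  0010011→0 (1)
 66  0100111→0 (1)
 67  1001111→1 (0)
 68  0011110→0 (0)
 69  0111100→0 (0)
 70  1111000→1 (1)
 71  1110001→1 (0)
 72  1100010→1 (1)
 73  1000101→1 (0)
 74  0001010→0 (0)
 75  0010100→0 (0)
 76  0101000→0 (0)
 77  1010000→1 (1)
 78  0100001→0 (1)
 79  1000011→1 (0)
 80  0000110→0 (0)
 81  0001100→0 (0)
 82  0011000→0 (0)
 83  0110000→0 (0)
 84  1100000→1 (1)
 85  1000001→1 (0)
 86  0000010→0 (0)
 87  0000100→0 (0)
 88  0001000→0 (0)
 89  0010000→0 (0)
 90  0100000→0 (0)
 91  1000000→1 (1)
 92  0000001→0 (1)
 93  0000011→0 (1)
 94  0000111→0 (1)
 95  0001111→0 (1)
 96  0011111→0 (1)
 97  0111111→0 (1)
 98  1111111→1 (0)
 99  1111110→1 (1)
100  1111101→1 (0)
101  1111010→1 (1)
102  1110101→1 (0)
103  1101010→1 (1)
104  1010101→1 (0)
105  0101010→0 (0)
106  1010100→1 (1)
107  0101001→0 (1)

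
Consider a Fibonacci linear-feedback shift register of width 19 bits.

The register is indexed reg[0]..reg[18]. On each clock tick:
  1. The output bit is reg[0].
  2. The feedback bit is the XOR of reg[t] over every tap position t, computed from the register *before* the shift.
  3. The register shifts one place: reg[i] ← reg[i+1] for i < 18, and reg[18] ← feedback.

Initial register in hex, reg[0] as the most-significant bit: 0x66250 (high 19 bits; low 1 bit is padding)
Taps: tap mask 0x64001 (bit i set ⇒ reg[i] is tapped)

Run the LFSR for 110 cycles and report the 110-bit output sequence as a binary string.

01100110001001010000011001000101011000100111100111101111010001110110100011100100101110111101100001110000100100

tick  register→output (feedback)
  0  0110011000100101000→0 (0)
  1  1100110001001010000→1 (0)
  2  1001100010010100000→1 (1)
  3  0011000100101000001→0 (1)
  4  0110001001010000011→0 (0)
  5  1100010010100000110→1 (0)
  6  1000100101000001100→1 (1)
  7  0001001010000011001→0 (0)
  8  0010010100000110010→0 (0)
  9  0100101000001100100→0 (0)
 10  1001010000011001000→1 (1)
 11  0010100000110010001→0 (0)
 12  0101000001100100010→0 (1)
 13  1010000011001000101→1 (0)
 14  0100000110010001010→0 (1)
 15  1000001100100010101→1 (1)
 16  0000011001000101011→0 (0)
 17  0000110010001010110→0 (0)
 18  0001100100010101100→0 (0)
 19  0011001000101011000→0 (1)
 20  0110010001010110001→0 (0)
 21  1100100010101100010→1 (0)
 22  1001000101011000100→1 (1)
 23  0010001010110001001→0 (1)
 24  0100010101100010011→0 (1)
 25  1000101011000100111→1 (1)
 26  0001010110001001111→0 (0)
 27  0010101100010011110→0 (0)
 28  0101011000100111100→0 (1)
 29  1010110001001111001→1 (1)
 30  0101100010011110011→0 (1)
 31  1011000100111100111→1 (1)
 32  0110001001111001111→0 (0)
 33  1100010011110011110→1 (1)
 34  1000100111100111101→1 (1)
 35  0001001111001111011→0 (1)
 36  0010011110011110111→0 (1)
 37  0100111100111101111→0 (0)
 38  1001111001111011110→1 (1)
 39  0011110011110111101→0 (0)
 40  0111100111101111010→0 (0)
 41  1111001111011110100→1 (0)
 42  1110011110111101000→1 (1)
 43  1100111101111010001→1 (1)
 44  1001111011110100011→1 (1)
 45  0011110111101000111→0 (0)
 46  0111101111010001110→0 (1)
 47  1111011110100011101→1 (1)
 48  1110111101000111011→1 (0)
 49  1101111010001110110→1 (1)
 50  1011110100011101101→1 (0)
 51  0111101000111011010→0 (0)
 52  1111010001110110100→1 (0)
 53  1110100011101101000→1 (1)
 54  1101000111011010001→1 (1)
 55  1010001110110100011→1 (1)
 56  0100011101101000111→0 (0)
 57  1000111011010001110→1 (0)
 58  0001110110100011100→0 (1)
 59  0011101101000111001→0 (0)
 60  0111011010001110010→0 (0)
 61  1110110100011100100→1 (1)
 62  1101101000111001001→1 (0)
 63  1011010001110010010→1 (1)
 64  0110100011100100101→0 (1)
 65  1101000111001001011→1 (1)
 66  1010001110010010111→1 (0)
 67  0100011100100101110→0 (1)
 68  1000111001001011101→1 (1)
 69  0001110010010111011→0 (1)
 70  0011100100101110111→0 (1)
 71  0111001001011101111→0 (0)
 72  1110010010111011110→1 (1)
 73  1100100101110111101→1 (1)
 74  1001001011101111011→1 (0)
 75  0010010111011110110→0 (0)
 76  0100101110111101100→0 (0)
 77  1001011101111011000→1 (0)
 78  0010111011110110000→0 (1)
 79  0101110111101100001→0 (1)
 80  1011101111011000011→1 (1)
 81  0111011110110000111→0 (0)
 82  1110111101100001110→1 (0)
 83  1101111011000011100→1 (0)
 84  1011110110000111000→1 (0)
 85  0111101100001110000→0 (1)
 86  1111011000011100001→1 (0)
 87  1110110000111000010→1 (0)
 88  1101100001110000100→1 (1)
 89  1011000011100001001→1 (0)
 90  0110000111000010010→0 (0)
 91  1100001110000100100→1 (1)
 92  1000011100001001001→1 (0)
 93  0000111000010010010→0 (0)
 94  0001110000100100100→0 (0)
 95  0011100001001001000→0 (0)
 96  0111000010010010000→0 (1)
 97  1110000100100100001→1 (0)
 98  1100001001001000010→1 (0)
 99  1000010010010000100→1 (1)
100  0000100100100001001→0 (1)
101  0001001001000010011→0 (1)
102  0010010010000100111→0 (0)
103  0100100100001001110→0 (1)
104  1001001000010011101→1 (1)
105  0010010000100111011→0 (1)
106  0100100001001110111→0 (1)
107  1001000010011101111→1 (1)
108  0010000100111011111→0 (1)
109  0100001001110111111→0 (1)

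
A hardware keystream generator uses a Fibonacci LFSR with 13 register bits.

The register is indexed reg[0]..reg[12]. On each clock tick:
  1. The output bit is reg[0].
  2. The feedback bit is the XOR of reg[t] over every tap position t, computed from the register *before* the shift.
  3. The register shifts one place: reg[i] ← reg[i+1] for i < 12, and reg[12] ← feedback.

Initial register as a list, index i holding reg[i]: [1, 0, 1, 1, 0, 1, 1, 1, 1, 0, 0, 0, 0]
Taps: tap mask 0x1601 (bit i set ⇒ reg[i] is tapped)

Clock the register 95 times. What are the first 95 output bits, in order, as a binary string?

10110111100001100001010101110001000100001110110101010000010001000111001001110011011100110111110

step | reg (before) | out | fb
   0 | 1011011110000 | 1 | 1
   1 | 0110111100001 | 0 | 1
   2 | 1101111000011 | 1 | 0
   3 | 1011110000110 | 1 | 0
   4 | 0111100001100 | 0 | 0
   5 | 1111000011000 | 1 | 0
   6 | 1110000110000 | 1 | 1
   7 | 1100001100001 | 1 | 0
   8 | 1000011000010 | 1 | 1
   9 | 0000110000101 | 0 | 0
  10 | 0001100001010 | 0 | 1
  11 | 0011000010101 | 0 | 0
  12 | 0110000101010 | 0 | 1
  13 | 1100001010101 | 1 | 1
  14 | 1000010101011 | 1 | 1
  15 | 0000101010111 | 0 | 0
  16 | 0001010101110 | 0 | 0
  17 | 0010101011100 | 0 | 0
  18 | 0101010111000 | 0 | 1
  19 | 1010101110001 | 1 | 0
  20 | 0101011100010 | 0 | 0
  21 | 1010111000100 | 1 | 0
  22 | 0101110001000 | 0 | 1
  23 | 1011100010001 | 1 | 0
  24 | 0111000100010 | 0 | 0
  25 | 1110001000100 | 1 | 0
  26 | 1100010001000 | 1 | 0
  27 | 1000100010000 | 1 | 1
  28 | 0001000100001 | 0 | 1
  29 | 0010001000011 | 0 | 1
  30 | 0100010000111 | 0 | 0
  31 | 1000100001110 | 1 | 1
  32 | 0001000011101 | 0 | 1
  33 | 0010000111011 | 0 | 0
  34 | 0100001110110 | 0 | 1
  35 | 1000011101101 | 1 | 0
  36 | 0000111011010 | 0 | 1
  37 | 0001110110101 | 0 | 0
  38 | 0011101101010 | 0 | 1
  39 | 0111011010101 | 0 | 0
  40 | 1110110101010 | 1 | 0
  41 | 1101101010100 | 1 | 0
  42 | 1011010101000 | 1 | 0
  43 | 0110101010000 | 0 | 0
  44 | 1101010100000 | 1 | 1
  45 | 1010101000001 | 1 | 0
  46 | 0101010000010 | 0 | 0
  47 | 1010100000100 | 1 | 0
  48 | 0101000001000 | 0 | 1
  49 | 1010000010001 | 1 | 0
  50 | 0100000100010 | 0 | 0
  51 | 1000001000100 | 1 | 0
  52 | 0000010001000 | 0 | 1
  53 | 0000100010001 | 0 | 1
  54 | 0001000100011 | 0 | 1
  55 | 0010001000111 | 0 | 0
  56 | 0100010001110 | 0 | 0
  57 | 1000100011100 | 1 | 1
  58 | 0001000111001 | 0 | 0
  59 | 0010001110010 | 0 | 0
  60 | 0100011100100 | 0 | 1
  61 | 1000111001001 | 1 | 1
  62 | 0001110010011 | 0 | 1
  63 | 0011100100111 | 0 | 0
  64 | 0111001001110 | 0 | 0
  65 | 1110010011100 | 1 | 1
  66 | 1100100111001 | 1 | 1
  67 | 1001001110011 | 1 | 0
  68 | 0010011100110 | 0 | 1
  69 | 0100111001101 | 0 | 1
  70 | 1001110011011 | 1 | 1
  71 | 0011100110111 | 0 | 0
  72 | 0111001101110 | 0 | 0
  73 | 1110011011100 | 1 | 1
  74 | 1100110111001 | 1 | 1
  75 | 1001101110011 | 1 | 0
  76 | 0011011100110 | 0 | 1
  77 | 0110111001101 | 0 | 1
  78 | 1101110011011 | 1 | 1
  79 | 1011100110111 | 1 | 1
  80 | 0111001101111 | 0 | 1
  81 | 1110011011111 | 1 | 0
  82 | 1100110111110 | 1 | 1
  83 | 1001101111101 | 1 | 0
  84 | 0011011111010 | 0 | 1
  85 | 0110111110101 | 0 | 0
  86 | 1101111101010 | 1 | 0
  87 | 1011111010100 | 1 | 0
  88 | 0111110101000 | 0 | 1
  89 | 1111101010001 | 1 | 0
  90 | 1111010100010 | 1 | 1
  91 | 1110101000101 | 1 | 1
  92 | 1101010001011 | 1 | 1
  93 | 1010100010111 | 1 | 1
  94 | 0101000101111 | 0 | 1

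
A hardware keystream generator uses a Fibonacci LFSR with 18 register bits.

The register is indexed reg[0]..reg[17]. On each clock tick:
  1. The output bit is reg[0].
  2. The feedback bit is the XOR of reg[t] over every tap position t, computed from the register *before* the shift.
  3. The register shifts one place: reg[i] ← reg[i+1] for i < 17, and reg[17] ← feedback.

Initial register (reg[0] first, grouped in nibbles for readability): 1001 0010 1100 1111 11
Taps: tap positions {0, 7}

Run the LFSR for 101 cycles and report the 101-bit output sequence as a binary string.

tick  register→output (feedback)
  0  100100101100111111→1 (1)
  1  001001011001111111→0 (1)
  2  010010110011111111→0 (1)
  3  100101100111111111→1 (1)
  4  001011001111111111→0 (0)
  5  010110011111111110→0 (1)
  6  101100111111111101→1 (0)
  7  011001111111111010→0 (1)
  8  110011111111110101→1 (0)
  9  100111111111101010→1 (0)
 10  001111111111010100→0 (1)
 11  011111111110101001→0 (1)
 12  111111111101010011→1 (0)
 13  111111111010100110→1 (0)
 14  111111110101001100→1 (0)
 15  111111101010011000→1 (1)
 16  111111010100110001→1 (0)
 17  111110101001100010→1 (1)
 18  111101010011000101→1 (0)
 19  111010100110001010→1 (1)
 20  110101001100010101→1 (1)
 21  101010011000101011→1 (0)
 22  010100110001010110→0 (1)
 23  101001100010101101→1 (1)
 24  010011000101011011→0 (0)
 25  100110001010110110→1 (1)
 26  001100010101101101→0 (1)
 27  011000101011011011→0 (0)
 28  110001010110110110→1 (0)
 29  100010101101101100→1 (1)
 30  000101011011011001→0 (1)
 31  001010110110110011→0 (1)
 32  010101101101100111→0 (0)
 33  101011011011001110→1 (0)
 34  010110110110011100→0 (1)
 35  101101101100111001→1 (1)
 36  011011011001110011→0 (1)
 37  110110110011100111→1 (0)
 38  101101100111001110→1 (1)
 39  011011001110011101→0 (0)
 40  110110011100111010→1 (0)
 41  101100111001110100→1 (0)
 42  011001110011101000→0 (1)
 43  110011100111010001→1 (1)
 44  100111001110100011→1 (1)
 45  001110011101000111→0 (1)
 46  011100111010001111→0 (1)
 47  111001110100011111→1 (0)
 48  110011101000111110→1 (1)
 49  100111010001111101→1 (0)
 50  001110100011111010→0 (0)
 51  011101000111110100→0 (0)
 52  111010001111101000→1 (1)
 53  110100011111010001→1 (0)
 54  101000111110100010→1 (0)
 55  010001111101000100→0 (1)
 56  100011111010001001→1 (0)
 57  000111110100010010→0 (1)
 58  001111101000100101→0 (0)
 59  011111010001001010→0 (1)
 60  111110100010010101→1 (1)
 61  111101000100101011→1 (1)
 62  111010001001010111→1 (1)
 63  110100010010101111→1 (0)
 64  101000100101011110→1 (1)
 65  010001001010111101→0 (0)
 66  100010010101111010→1 (0)
 67  000100101011110100→0 (0)
 68  001001010111101000→0 (1)
 69  010010101111010001→0 (0)
 70  100101011110100010→1 (0)
 71  001010111101000100→0 (1)
 72  010101111010001001→0 (1)
 73  101011110100010011→1 (0)
 74  010111101000100110→0 (0)
 75  101111010001001100→1 (0)
 76  011110100010011000→0 (0)
 77  111101000100110000→1 (1)
 78  111010001001100001→1 (1)
 79  110100010011000011→1 (0)
 80  101000100110000110→1 (1)
 81  010001001100001101→0 (0)
 82  100010011000011010→1 (0)
 83  000100110000110100→0 (1)
 84  001001100001101001→0 (0)
 85  010011000011010010→0 (0)
 86  100110000110100100→1 (1)
 87  001100001101001001→0 (0)
 88  011000011010010010→0 (1)
 89  110000110100100101→1 (0)
 90  100001101001001010→1 (1)
 91  000011010010010101→0 (1)
 92  000110100100101011→0 (0)
 93  001101001001010110→0 (0)
 94  011010010010101100→0 (1)
 95  110100100101011001→1 (1)
 96  101001001010110011→1 (1)
 97  010010010101100111→0 (1)
 98  100100101011001111→1 (1)
 99  001001010110011111→0 (1)
100  010010101100111111→0 (0)

10010010110011111111110101001100010101101101100111001110100011111010001001010111101000100110000110100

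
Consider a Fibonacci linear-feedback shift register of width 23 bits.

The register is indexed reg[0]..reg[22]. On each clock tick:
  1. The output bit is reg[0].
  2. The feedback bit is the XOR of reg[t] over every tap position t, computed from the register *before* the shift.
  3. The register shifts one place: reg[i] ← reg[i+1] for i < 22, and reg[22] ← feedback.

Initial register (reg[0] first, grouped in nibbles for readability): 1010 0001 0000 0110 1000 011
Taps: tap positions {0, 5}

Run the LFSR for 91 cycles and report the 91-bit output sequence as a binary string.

1010000100000110100001110000001110101100110011101110110001101010001001101100001001011101111

k : reg_k → out_k, fb_k
0: 10100001000001101000011 → 1, fb=1
1: 01000010000011010000111 → 0, fb=0
2: 10000100000110100001110 → 1, fb=0
3: 00001000001101000011100 → 0, fb=0
4: 00010000011010000111000 → 0, fb=0
5: 00100000110100001110000 → 0, fb=0
6: 01000001101000011100000 → 0, fb=0
7: 10000011010000111000000 → 1, fb=1
8: 00000110100001110000001 → 0, fb=1
9: 00001101000011100000011 → 0, fb=1
10: 00011010000111000000111 → 0, fb=0
11: 00110100001110000001110 → 0, fb=1
12: 01101000011100000011101 → 0, fb=0
13: 11010000111000000111010 → 1, fb=1
14: 10100001110000001110101 → 1, fb=1
15: 01000011100000011101011 → 0, fb=0
16: 10000111000000111010110 → 1, fb=0
17: 00001110000001110101100 → 0, fb=1
18: 00011100000011101011001 → 0, fb=1
19: 00111000000111010110011 → 0, fb=0
20: 01110000001110101100110 → 0, fb=0
21: 11100000011101011001100 → 1, fb=1
22: 11000000111010110011001 → 1, fb=1
23: 10000001110101100110011 → 1, fb=1
24: 00000011101011001100111 → 0, fb=0
25: 00000111010110011001110 → 0, fb=1
26: 00001110101100110011101 → 0, fb=1
27: 00011101011001100111011 → 0, fb=1
28: 00111010110011001110111 → 0, fb=0
29: 01110101100110011101110 → 0, fb=1
30: 11101011001100111011101 → 1, fb=1
31: 11010110011001110111011 → 1, fb=0
32: 10101100110011101110110 → 1, fb=0
33: 01011001100111011101100 → 0, fb=0
34: 10110011001110111011000 → 1, fb=1
35: 01100110011101110110001 → 0, fb=1
36: 11001100111011101100011 → 1, fb=0
37: 10011001110111011000110 → 1, fb=1
38: 00110011101110110001101 → 0, fb=0
39: 01100111011101100011010 → 0, fb=1
40: 11001110111011000110101 → 1, fb=0
41: 10011101110110001101010 → 1, fb=0
42: 00111011101100011010100 → 0, fb=0
43: 01110111011000110101000 → 0, fb=1
44: 11101110110001101010001 → 1, fb=0
45: 11011101100011010100010 → 1, fb=0
46: 10111011000110101000100 → 1, fb=1
47: 01110110001101010001001 → 0, fb=1
48: 11101100011010100010011 → 1, fb=0
49: 11011000110101000100110 → 1, fb=1
50: 10110001101010001001101 → 1, fb=1
51: 01100011010100010011011 → 0, fb=0
52: 11000110101000100110110 → 1, fb=0
53: 10001101010001001101100 → 1, fb=0
54: 00011010100010011011000 → 0, fb=0
55: 00110101000100110110000 → 0, fb=1
56: 01101010001001101100001 → 0, fb=0
57: 11010100010011011000010 → 1, fb=0
58: 10101000100110110000100 → 1, fb=1
59: 01010001001101100001001 → 0, fb=0
60: 10100010011011000010010 → 1, fb=1
61: 01000100110110000100101 → 0, fb=1
62: 10001001101100001001011 → 1, fb=1
63: 00010011011000010010111 → 0, fb=0
64: 00100110110000100101110 → 0, fb=1
65: 01001101100001001011101 → 0, fb=1
66: 10011011000010010111011 → 1, fb=1
67: 00110110000100101110111 → 0, fb=1
68: 01101100001001011101111 → 0, fb=1
69: 11011000010010111011111 → 1, fb=1
70: 10110000100101110111111 → 1, fb=1
71: 01100001001011101111111 → 0, fb=0
72: 11000010010111011111110 → 1, fb=1
73: 10000100101110111111101 → 1, fb=0
74: 00001001011101111111010 → 0, fb=0
75: 00010010111011111110100 → 0, fb=0
76: 00100101110111111101000 → 0, fb=1
77: 01001011101111111010001 → 0, fb=0
78: 10010111011111110100010 → 1, fb=0
79: 00101110111111101000100 → 0, fb=1
80: 01011101111111010001001 → 0, fb=1
81: 10111011111110100010011 → 1, fb=1
82: 01110111111101000100111 → 0, fb=1
83: 11101111111010001001111 → 1, fb=0
84: 11011111110100010011110 → 1, fb=0
85: 10111111101000100111100 → 1, fb=0
86: 01111111010001001111000 → 0, fb=1
87: 11111110100010011110001 → 1, fb=0
88: 11111101000100111100010 → 1, fb=0
89: 11111010001001111000100 → 1, fb=1
90: 11110100010011110001001 → 1, fb=0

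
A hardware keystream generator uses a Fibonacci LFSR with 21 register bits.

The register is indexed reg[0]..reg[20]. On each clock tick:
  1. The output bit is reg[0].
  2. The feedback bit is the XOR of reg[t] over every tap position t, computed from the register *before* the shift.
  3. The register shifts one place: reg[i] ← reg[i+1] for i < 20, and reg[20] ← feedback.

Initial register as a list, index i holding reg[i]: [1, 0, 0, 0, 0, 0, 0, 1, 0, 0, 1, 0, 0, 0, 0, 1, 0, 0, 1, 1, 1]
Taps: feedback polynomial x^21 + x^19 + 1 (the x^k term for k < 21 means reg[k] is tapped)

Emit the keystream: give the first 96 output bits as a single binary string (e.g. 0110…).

tick  register→output (feedback)
  0  100000010010000100111→1 (0)
  1  000000100100001001110→0 (1)
  2  000001001000010011101→0 (0)
  3  000010010000100111010→0 (1)
  4  000100100001001110101→0 (0)
  5  001001000010011101010→0 (1)
  6  010010000100111010101→0 (0)
  7  100100001001110101010→1 (0)
  8  001000010011101010100→0 (0)
  9  010000100111010101000→0 (0)
 10  100001001110101010000→1 (1)
 11  000010011101010100001→0 (0)
 12  000100111010101000010→0 (1)
 13  001001110101010000101→0 (0)
 14  010011101010100001010→0 (1)
 15  100111010101000010101→1 (1)
 16  001110101010000101011→0 (1)
 17  011101010100001010111→0 (1)
 18  111010101000010101111→1 (0)
 19  110101010000101011110→1 (0)
 20  101010100001010111100→1 (1)
 21  010101000010101111001→0 (0)
 22  101010000101011110010→1 (0)
 23  010100001010111100100→0 (0)
 24  101000010101111001000→1 (1)
 25  010000101011110010001→0 (0)
 26  100001010111100100010→1 (0)
 27  000010101111001000100→0 (0)
 28  000101011110010001000→0 (0)
 29  001010111100100010000→0 (0)
 30  010101111001000100000→0 (0)
 31  101011110010001000000→1 (1)
 32  010111100100010000001→0 (0)
 33  101111001000100000010→1 (0)
 34  011110010001000000100→0 (0)
 35  111100100010000001000→1 (1)
 36  111001000100000010001→1 (1)
 37  110010001000000100011→1 (0)
 38  100100010000001000110→1 (0)
 39  001000100000010001100→0 (0)
 40  010001000000100011000→0 (0)
 41  100010000001000110000→1 (1)
 42  000100000010001100001→0 (0)
 43  001000000100011000010→0 (1)
 44  010000001000110000101→0 (0)
 45  100000010001100001010→1 (0)
 46  000000100011000010100→0 (0)
 47  000001000110000101000→0 (0)
 48  000010001100001010000→0 (0)
 49  000100011000010100000→0 (0)
 50  001000110000101000000→0 (0)
 51  010001100001010000000→0 (0)
 52  100011000010100000000→1 (1)
 53  000110000101000000001→0 (0)
 54  001100001010000000010→0 (1)
 55  011000010100000000101→0 (0)
 56  110000101000000001010→1 (0)
 57  100001010000000010100→1 (1)
 58  000010100000000101001→0 (0)
 59  000101000000001010010→0 (1)
 60  001010000000010100101→0 (0)
 61  010100000000101001010→0 (1)
 62  101000000001010010101→1 (1)
 63  010000000010100101011→0 (1)
 64  100000000101001010111→1 (0)
 65  000000001010010101110→0 (1)
 66  000000010100101011101→0 (0)
 67  000000101001010111010→0 (1)
 68  000001010010101110101→0 (0)
 69  000010100101011101010→0 (1)
 70  000101001010111010101→0 (0)
 71  001010010101110101010→0 (1)
 72  010100101011101010101→0 (0)
 73  101001010111010101010→1 (0)
 74  010010101110101010100→0 (0)
 75  100101011101010101000→1 (1)
 76  001010111010101010001→0 (0)
 77  010101110101010100010→0 (1)
 78  101011101010101000101→1 (1)
 79  010111010101010001011→0 (1)
 80  101110101010100010111→1 (0)
 81  011101010101000101110→0 (1)
 82  111010101010001011101→1 (1)
 83  110101010100010111011→1 (0)
 84  101010101000101110110→1 (0)
 85  010101010001011101100→0 (0)
 86  101010100010111011000→1 (1)
 87  010101000101110110001→0 (0)
 88  101010001011101100010→1 (0)
 89  010100010111011000100→0 (0)
 90  101000101110110001000→1 (1)
 91  010001011101100010001→0 (0)
 92  100010111011000100010→1 (0)
 93  000101110110001000100→0 (0)
 94  001011101100010001000→0 (0)
 95  010111011000100010000→0 (0)

100000010010000100111010101000010101111001000100000010001100001010000000010100101011101010101000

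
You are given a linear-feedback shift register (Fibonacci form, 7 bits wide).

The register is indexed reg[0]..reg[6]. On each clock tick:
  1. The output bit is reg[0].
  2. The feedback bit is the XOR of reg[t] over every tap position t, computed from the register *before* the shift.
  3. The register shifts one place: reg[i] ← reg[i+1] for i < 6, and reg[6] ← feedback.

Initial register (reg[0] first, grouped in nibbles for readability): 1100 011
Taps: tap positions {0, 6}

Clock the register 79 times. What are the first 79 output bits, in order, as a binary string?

1100011011110110101101100100100011100001011111001010111001101000100111100010100

step | reg (before) | out | fb
   0 | 1100011 | 1 | 0
   1 | 1000110 | 1 | 1
   2 | 0001101 | 0 | 1
   3 | 0011011 | 0 | 1
   4 | 0110111 | 0 | 1
   5 | 1101111 | 1 | 0
   6 | 1011110 | 1 | 1
   7 | 0111101 | 0 | 1
   8 | 1111011 | 1 | 0
   9 | 1110110 | 1 | 1
  10 | 1101101 | 1 | 0
  11 | 1011010 | 1 | 1
  12 | 0110101 | 0 | 1
  13 | 1101011 | 1 | 0
  14 | 1010110 | 1 | 1
  15 | 0101101 | 0 | 1
  16 | 1011011 | 1 | 0
  17 | 0110110 | 0 | 0
  18 | 1101100 | 1 | 1
  19 | 1011001 | 1 | 0
  20 | 0110010 | 0 | 0
  21 | 1100100 | 1 | 1
  22 | 1001001 | 1 | 0
  23 | 0010010 | 0 | 0
  24 | 0100100 | 0 | 0
  25 | 1001000 | 1 | 1
  26 | 0010001 | 0 | 1
  27 | 0100011 | 0 | 1
  28 | 1000111 | 1 | 0
  29 | 0001110 | 0 | 0
  30 | 0011100 | 0 | 0
  31 | 0111000 | 0 | 0
  32 | 1110000 | 1 | 1
  33 | 1100001 | 1 | 0
  34 | 1000010 | 1 | 1
  35 | 0000101 | 0 | 1
  36 | 0001011 | 0 | 1
  37 | 0010111 | 0 | 1
  38 | 0101111 | 0 | 1
  39 | 1011111 | 1 | 0
  40 | 0111110 | 0 | 0
  41 | 1111100 | 1 | 1
  42 | 1111001 | 1 | 0
  43 | 1110010 | 1 | 1
  44 | 1100101 | 1 | 0
  45 | 1001010 | 1 | 1
  46 | 0010101 | 0 | 1
  47 | 0101011 | 0 | 1
  48 | 1010111 | 1 | 0
  49 | 0101110 | 0 | 0
  50 | 1011100 | 1 | 1
  51 | 0111001 | 0 | 1
  52 | 1110011 | 1 | 0
  53 | 1100110 | 1 | 1
  54 | 1001101 | 1 | 0
  55 | 0011010 | 0 | 0
  56 | 0110100 | 0 | 0
  57 | 1101000 | 1 | 1
  58 | 1010001 | 1 | 0
  59 | 0100010 | 0 | 0
  60 | 1000100 | 1 | 1
  61 | 0001001 | 0 | 1
  62 | 0010011 | 0 | 1
  63 | 0100111 | 0 | 1
  64 | 1001111 | 1 | 0
  65 | 0011110 | 0 | 0
  66 | 0111100 | 0 | 0
  67 | 1111000 | 1 | 1
  68 | 1110001 | 1 | 0
  69 | 1100010 | 1 | 1
  70 | 1000101 | 1 | 0
  71 | 0001010 | 0 | 0
  72 | 0010100 | 0 | 0
  73 | 0101000 | 0 | 0
  74 | 1010000 | 1 | 1
  75 | 0100001 | 0 | 1
  76 | 1000011 | 1 | 0
  77 | 0000110 | 0 | 0
  78 | 0001100 | 0 | 0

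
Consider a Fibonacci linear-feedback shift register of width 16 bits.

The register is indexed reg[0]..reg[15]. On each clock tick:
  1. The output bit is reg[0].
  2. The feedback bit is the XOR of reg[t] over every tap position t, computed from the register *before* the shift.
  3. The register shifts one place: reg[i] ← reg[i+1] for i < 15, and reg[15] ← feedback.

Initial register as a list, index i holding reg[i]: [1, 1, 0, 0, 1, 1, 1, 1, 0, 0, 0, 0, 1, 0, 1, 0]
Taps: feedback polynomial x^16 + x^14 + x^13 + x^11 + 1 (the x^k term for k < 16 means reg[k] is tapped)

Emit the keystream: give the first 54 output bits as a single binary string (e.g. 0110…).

tick  register→output (feedback)
  0  1100111100001010→1 (0)
  1  1001111000010100→1 (1)
  2  0011110000101001→0 (0)
  3  0111100001010010→0 (0)
  4  1111000010100100→1 (0)
  5  1110000101001000→1 (1)
  6  1100001010010001→1 (0)
  7  1000010100100010→1 (0)
  8  0000101001000100→0 (1)
  9  0001010010001001→0 (0)
 10  0010100100010010→0 (0)
 11  0101001000100100→0 (1)
 12  1010010001001001→1 (1)
 13  0100100010010011→0 (0)
 14  1001000100100110→1 (1)
 15  0010001001001101→0 (1)
 16  0100010010011011→0 (0)
 17  1000100100110110→1 (0)
 18  0001001001101100→0 (1)
 19  0010010011011001→0 (1)
 20  0100100110110011→0 (0)
 21  1001001101100110→1 (1)
 22  0010011011001101→0 (1)
 23  0100110110011011→0 (0)
 24  1001101100110110→1 (0)
 25  0011011001101100→0 (1)
 26  0110110011011001→0 (1)
 27  1101100110110011→1 (1)
 28  1011001101100111→1 (1)
 29  0110011011001111→0 (0)
 30  1100110110011110→1 (0)
 31  1001101100111100→1 (1)
 32  0011011001111001→0 (1)
 33  0110110011110011→0 (0)
 34  1101100111100110→1 (1)
 35  1011001111001101→1 (0)
 36  0110011110011010→0 (0)
 37  1100111100110100→1 (1)
 38  1001111001101001→1 (1)
 39  0011110011010011→0 (0)
 40  0111100110100110→0 (0)
 41  1111001101001100→1 (0)
 42  1110011010011000→1 (0)
 43  1100110100110000→1 (0)
 44  1001101001100000→1 (1)
 45  0011010011000001→0 (0)
 46  0110100110000010→0 (1)
 47  1101001100000101→1 (0)
 48  1010011000001010→1 (0)
 49  0100110000010100→0 (0)
 50  1001100000101000→1 (1)
 51  0011000001010001→0 (1)
 52  0110000010100011→0 (1)
 53  1100000101000111→1 (1)

110011110000101001000100100110110011011001111001101001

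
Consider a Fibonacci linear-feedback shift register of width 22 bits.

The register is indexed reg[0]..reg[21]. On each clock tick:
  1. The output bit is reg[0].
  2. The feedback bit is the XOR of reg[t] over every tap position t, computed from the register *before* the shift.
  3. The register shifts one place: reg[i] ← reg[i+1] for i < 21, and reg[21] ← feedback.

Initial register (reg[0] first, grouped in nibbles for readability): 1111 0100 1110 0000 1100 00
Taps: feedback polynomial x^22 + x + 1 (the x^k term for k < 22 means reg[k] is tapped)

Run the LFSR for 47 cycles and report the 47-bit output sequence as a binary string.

k : reg_k → out_k, fb_k
0: 1111010011100000110000 → 1, fb=0
1: 1110100111000001100000 → 1, fb=0
2: 1101001110000011000000 → 1, fb=0
3: 1010011100000110000000 → 1, fb=1
4: 0100111000001100000001 → 0, fb=1
5: 1001110000011000000011 → 1, fb=1
6: 0011100000110000000111 → 0, fb=0
7: 0111000001100000001110 → 0, fb=1
8: 1110000011000000011101 → 1, fb=0
9: 1100000110000000111010 → 1, fb=0
10: 1000001100000001110100 → 1, fb=1
11: 0000011000000011101001 → 0, fb=0
12: 0000110000000111010010 → 0, fb=0
13: 0001100000001110100100 → 0, fb=0
14: 0011000000011101001000 → 0, fb=0
15: 0110000000111010010000 → 0, fb=1
16: 1100000001110100100001 → 1, fb=0
17: 1000000011101001000010 → 1, fb=1
18: 0000000111010010000101 → 0, fb=0
19: 0000001110100100001010 → 0, fb=0
20: 0000011101001000010100 → 0, fb=0
21: 0000111010010000101000 → 0, fb=0
22: 0001110100100001010000 → 0, fb=0
23: 0011101001000010100000 → 0, fb=0
24: 0111010010000101000000 → 0, fb=1
25: 1110100100001010000001 → 1, fb=0
26: 1101001000010100000010 → 1, fb=0
27: 1010010000101000000100 → 1, fb=1
28: 0100100001010000001001 → 0, fb=1
29: 1001000010100000010011 → 1, fb=1
30: 0010000101000000100111 → 0, fb=0
31: 0100001010000001001110 → 0, fb=1
32: 1000010100000010011101 → 1, fb=1
33: 0000101000000100111011 → 0, fb=0
34: 0001010000001001110110 → 0, fb=0
35: 0010100000010011101100 → 0, fb=0
36: 0101000000100111011000 → 0, fb=1
37: 1010000001001110110001 → 1, fb=1
38: 0100000010011101100011 → 0, fb=1
39: 1000000100111011000111 → 1, fb=1
40: 0000001001110110001111 → 0, fb=0
41: 0000010011101100011110 → 0, fb=0
42: 0000100111011000111100 → 0, fb=0
43: 0001001110110001111000 → 0, fb=0
44: 0010011101100011110000 → 0, fb=0
45: 0100111011000111100000 → 0, fb=1
46: 1001110110001111000001 → 1, fb=1

11110100111000001100000001110100100001010000001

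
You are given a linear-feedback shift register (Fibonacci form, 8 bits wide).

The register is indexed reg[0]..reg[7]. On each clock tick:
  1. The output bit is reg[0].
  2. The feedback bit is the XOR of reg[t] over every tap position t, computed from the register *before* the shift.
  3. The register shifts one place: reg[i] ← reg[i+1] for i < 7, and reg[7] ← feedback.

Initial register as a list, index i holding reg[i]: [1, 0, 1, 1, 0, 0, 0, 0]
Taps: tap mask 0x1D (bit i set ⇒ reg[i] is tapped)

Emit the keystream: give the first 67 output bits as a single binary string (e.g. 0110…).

1011000011111011011110101110100010000110110001111001110011000101101

k : reg_k → out_k, fb_k
0: 10110000 → 1, fb=1
1: 01100001 → 0, fb=1
2: 11000011 → 1, fb=1
3: 10000111 → 1, fb=1
4: 00001111 → 0, fb=1
5: 00011111 → 0, fb=0
6: 00111110 → 0, fb=1
7: 01111101 → 0, fb=1
8: 11111011 → 1, fb=0
9: 11110110 → 1, fb=1
10: 11101101 → 1, fb=1
11: 11011011 → 1, fb=1
12: 10110111 → 1, fb=1
13: 01101111 → 0, fb=0
14: 11011110 → 1, fb=1
15: 10111101 → 1, fb=0
16: 01111010 → 0, fb=1
17: 11110101 → 1, fb=1
18: 11101011 → 1, fb=1
19: 11010111 → 1, fb=0
20: 10101110 → 1, fb=1
21: 01011101 → 0, fb=0
22: 10111010 → 1, fb=0
23: 01110100 → 0, fb=0
24: 11101000 → 1, fb=1
25: 11010001 → 1, fb=0
26: 10100010 → 1, fb=0
27: 01000100 → 0, fb=0
28: 10001000 → 1, fb=0
29: 00010000 → 0, fb=1
30: 00100001 → 0, fb=1
31: 01000011 → 0, fb=0
32: 10000110 → 1, fb=1
33: 00001101 → 0, fb=1
34: 00011011 → 0, fb=0
35: 00110110 → 0, fb=0
36: 01101100 → 0, fb=0
37: 11011000 → 1, fb=1
38: 10110001 → 1, fb=1
39: 01100011 → 0, fb=1
40: 11000111 → 1, fb=1
41: 10001111 → 1, fb=0
42: 00011110 → 0, fb=0
43: 00111100 → 0, fb=1
44: 01111001 → 0, fb=1
45: 11110011 → 1, fb=1
46: 11100111 → 1, fb=0
47: 11001110 → 1, fb=0
48: 10011100 → 1, fb=1
49: 00111001 → 0, fb=1
50: 01110011 → 0, fb=0
51: 11100110 → 1, fb=0
52: 11001100 → 1, fb=0
53: 10011000 → 1, fb=1
54: 00110001 → 0, fb=0
55: 01100010 → 0, fb=1
56: 11000101 → 1, fb=1
57: 10001011 → 1, fb=0
58: 00010110 → 0, fb=1
59: 00101101 → 0, fb=0
60: 01011010 → 0, fb=0
61: 10110100 → 1, fb=1
62: 01101001 → 0, fb=0
63: 11010010 → 1, fb=0
64: 10100100 → 1, fb=0
65: 01001000 → 0, fb=1
66: 10010001 → 1, fb=0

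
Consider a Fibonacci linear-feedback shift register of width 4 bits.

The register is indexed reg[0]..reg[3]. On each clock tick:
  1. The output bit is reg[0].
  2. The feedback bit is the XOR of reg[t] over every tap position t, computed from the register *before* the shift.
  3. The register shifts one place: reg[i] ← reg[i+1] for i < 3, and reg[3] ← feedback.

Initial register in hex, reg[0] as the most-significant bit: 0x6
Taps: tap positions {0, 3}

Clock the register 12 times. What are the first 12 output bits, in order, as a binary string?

011001000111

k : reg_k → out_k, fb_k
0: 0110 → 0, fb=0
1: 1100 → 1, fb=1
2: 1001 → 1, fb=0
3: 0010 → 0, fb=0
4: 0100 → 0, fb=0
5: 1000 → 1, fb=1
6: 0001 → 0, fb=1
7: 0011 → 0, fb=1
8: 0111 → 0, fb=1
9: 1111 → 1, fb=0
10: 1110 → 1, fb=1
11: 1101 → 1, fb=0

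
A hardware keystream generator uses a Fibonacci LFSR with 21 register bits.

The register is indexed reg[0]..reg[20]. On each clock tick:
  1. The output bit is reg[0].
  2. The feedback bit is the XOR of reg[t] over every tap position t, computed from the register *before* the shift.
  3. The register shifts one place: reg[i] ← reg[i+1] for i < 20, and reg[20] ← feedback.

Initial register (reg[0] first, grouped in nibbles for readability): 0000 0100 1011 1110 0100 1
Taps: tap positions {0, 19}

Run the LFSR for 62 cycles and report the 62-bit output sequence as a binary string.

00000100101111100100101010000100110000101110111111010010101110

tick  register→output (feedback)
  0  000001001011111001001→0 (0)
  1  000010010111110010010→0 (1)
  2  000100101111100100101→0 (0)
  3  001001011111001001010→0 (1)
  4  010010111110010010101→0 (0)
  5  100101111100100101010→1 (0)
  6  001011111001001010100→0 (0)
  7  010111110010010101000→0 (0)
  8  101111100100101010000→1 (1)
  9  011111001001010100001→0 (0)
 10  111110010010101000010→1 (0)
 11  111100100101010000100→1 (1)
 12  111001001010100001001→1 (1)
 13  110010010101000010011→1 (0)
 14  100100101010000100110→1 (0)
 15  001001010100001001100→0 (0)
 16  010010101000010011000→0 (0)
 17  100101010000100110000→1 (1)
 18  001010100001001100001→0 (0)
 19  010101000010011000010→0 (1)
 20  101010000100110000101→1 (1)
 21  010100001001100001011→0 (1)
 22  101000010011000010111→1 (0)
 23  010000100110000101110→0 (1)
 24  100001001100001011101→1 (1)
 25  000010011000010111011→0 (1)
 26  000100110000101110111→0 (1)
 27  001001100001011101111→0 (1)
 28  010011000010111011111→0 (1)
 29  100110000101110111111→1 (0)
 30  001100001011101111110→0 (1)
 31  011000010111011111101→0 (0)
 32  110000101110111111010→1 (0)
 33  100001011101111110100→1 (1)
 34  000010111011111101001→0 (0)
 35  000101110111111010010→0 (1)
 36  001011101111110100101→0 (0)
 37  010111011111101001010→0 (1)
 38  101110111111010010101→1 (1)
 39  011101111110100101011→0 (1)
 40  111011111101001010111→1 (0)
 41  110111111010010101110→1 (0)
 42  101111110100101011100→1 (1)
 43  011111101001010111001→0 (0)
 44  111111010010101110010→1 (0)
 45  111110100101011100100→1 (1)
 46  111101001010111001001→1 (1)
 47  111010010101110010011→1 (0)
 48  110100101011100100110→1 (0)
 49  101001010111001001100→1 (1)
 50  010010101110010011001→0 (0)
 51  100101011100100110010→1 (0)
 52  001010111001001100100→0 (0)
 53  010101110010011001000→0 (0)
 54  101011100100110010000→1 (1)
 55  010111001001100100001→0 (0)
 56  101110010011001000010→1 (0)
 57  011100100110010000100→0 (0)
 58  111001001100100001000→1 (1)
 59  110010011001000010001→1 (1)
 60  100100110010000100011→1 (0)
 61  001001100100001000110→0 (1)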